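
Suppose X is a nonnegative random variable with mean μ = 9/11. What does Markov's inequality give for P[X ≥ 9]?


μ = E[X] = 9/11, a = 9.
Markov: P[X ≥ 9] ≤ μ/a = (9/11)/9 = 1/11.
Numerically: ≈ 0.091.
(Since a = 9 > μ = 0.818, the bound 1/11 is < 1 and informative.)

P[X ≥ 9] ≤ 1/11 ≈ 0.091.


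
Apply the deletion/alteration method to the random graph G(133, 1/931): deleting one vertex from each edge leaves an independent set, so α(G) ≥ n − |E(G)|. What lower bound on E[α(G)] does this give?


E[|E(G)|] = C(133, 2)·p = 8778 · (1/931) = 66/7.
E[α(G)] ≥ n − E[|E(G)|] = 133 − 66/7 = 865/7.
Numerically: ≈ 123.571429.
(This is only a lower bound; the true E[α(G)] may be larger.)

E[α(G)] ≥ 865/7 ≈ 123.571429.


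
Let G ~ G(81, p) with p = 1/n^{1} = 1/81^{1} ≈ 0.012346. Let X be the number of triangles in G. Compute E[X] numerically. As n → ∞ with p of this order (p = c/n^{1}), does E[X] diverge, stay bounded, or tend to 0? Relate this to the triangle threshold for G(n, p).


Number of potential triangles: C(81, 3) = 85320.
Each occurs with probability p³ ≈ (0.012346)³ ≈ 1.8816764e-06.
By linearity: E[X] = C(81, 3)·p³ ≈ 85320 · 1.8816764e-06 ≈ 0.16054.
Here α = 1, so p = 1/n is exactly at the triangle threshold p ~ 1/n. Asymptotically E[X] → c³/6 = 1³/6 = 1/6 ≈ 0.16667, a bounded constant. In this regime the triangle count is asymptotically Poisson(c³/6).

E[X] ≈ 0.16054; in regime p = Θ(1/n^{1}) E[X] stays bounded (at the triangle threshold p ~ 1/n).


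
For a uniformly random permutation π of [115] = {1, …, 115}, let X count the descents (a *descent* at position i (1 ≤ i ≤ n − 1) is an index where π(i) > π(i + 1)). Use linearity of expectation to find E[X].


Write X = Σ X_I over i = 1, …, 114, with X_I the indicator of one descent.
There are 114 indicators.
For each fixed i, the pair (π(i), π(i+1)) is a uniformly random ordered pair of distinct values from {1, …, 115}; by symmetry P[π(i) > π(i+1)] = 1/2.
By linearity: E[X] = 114 · (1/2) = (115 − 1) · (1/2) = 57 ≈ 57.00000.

E[X] = 57 = 57.00000.


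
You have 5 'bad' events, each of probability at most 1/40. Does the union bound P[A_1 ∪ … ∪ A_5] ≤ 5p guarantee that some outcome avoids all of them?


Union bound: P[∪_{i=1}^{5} A_i] ≤ Σ_i P[A_i] ≤ 5·p = 5·(1/40) = 1/8.
Numerically: 1/8 ≈ 0.12500.
Is 1/8 < 1? YES.
Since P[∪ A_i] ≤ 1/8 < 1, the complement has P[∩ A_i^c] ≥ 1 − 1/8 = 7/8 > 0, so some outcome avoids every A_i.

5·p = 1/8 ≈ 0.12500; existence CERTIFIED by the union bound.


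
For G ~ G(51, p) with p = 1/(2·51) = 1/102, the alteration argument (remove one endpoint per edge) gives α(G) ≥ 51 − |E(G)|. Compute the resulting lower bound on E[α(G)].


E[|E(G)|] = C(51, 2)·p = 1275 · (1/102) = 25/2.
E[α(G)] ≥ n − E[|E(G)|] = 51 − 25/2 = 77/2.
Numerically: ≈ 38.5000.
(This is only a lower bound; the true E[α(G)] may be larger.)

E[α(G)] ≥ 77/2 ≈ 38.5000.


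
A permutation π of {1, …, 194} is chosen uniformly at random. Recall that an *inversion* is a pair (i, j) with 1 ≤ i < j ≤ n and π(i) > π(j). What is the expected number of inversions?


Write X = Σ X_I over the C(194, 2) = 18721 pairs i < j, with X_I the indicator of one inversion.
There are 18721 indicators.
For each fixed pair i < j, the values π(i) and π(j) are two distinct elements of {1, …, 194} in uniformly random order; by symmetry P[π(i) > π(j)] = 1/2.
By linearity: E[X] = 18721 · (1/2) = C(194, 2) · (1/2) = 18721/2 = 18721/2 ≈ 9360.500000.

E[X] = 18721/2 = 9360.500000.


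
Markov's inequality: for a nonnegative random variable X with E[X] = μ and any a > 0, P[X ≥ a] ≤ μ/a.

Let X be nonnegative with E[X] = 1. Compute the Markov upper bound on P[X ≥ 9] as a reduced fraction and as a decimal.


μ = E[X] = 1, a = 9.
Markov: P[X ≥ 9] ≤ μ/a = (1)/9 = 1/9.
Numerically: ≈ 0.11111.
(Since a = 9 > μ = 1.00000, the bound 1/9 is < 1 and informative.)

P[X ≥ 9] ≤ 1/9 ≈ 0.11111.


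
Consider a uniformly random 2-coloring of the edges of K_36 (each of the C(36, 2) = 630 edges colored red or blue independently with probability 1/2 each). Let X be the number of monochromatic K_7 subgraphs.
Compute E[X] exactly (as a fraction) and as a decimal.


Let X = Σ_S X_S over the C(36, 7) = 8347680 subsets S of size 7, where X_S = 1 if the K_7 on S is monochromatic.
For a fixed S, the K_7 on S has C(7, 2) = 21 edges. P[all 21 edges red] = (1/2)^21, and likewise for blue, so P[monochromatic] = 2·(1/2)^21 = 2^{1 − 21} = 1/1048576.
Summing: E[X] = C(36, 7) · 2^{1 − 21} = 8347680 · 1/1048576 = 260865/32768.
Numerically: E[X] ≈ 7.960968.

E[X] = C(36,7)·2^(1−C(7,2)) = 260865/32768 ≈ 7.960968.


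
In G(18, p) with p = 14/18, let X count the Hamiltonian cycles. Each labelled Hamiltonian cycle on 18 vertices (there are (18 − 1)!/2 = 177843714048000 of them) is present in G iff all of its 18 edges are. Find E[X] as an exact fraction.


K_18 has (18 − 1)!/2 = 177843714048000 labelled Hamiltonian cycles.
For each such Hamiltonian cycle H, let X_H = 1 if all 18 edges of H are present in G. Then P[X_H = 1] = p^{18} = (7/9)^{18} = 1628413597910449/150094635296999121.
By linearity of expectation: E[X] = Σ_H E[X_H] = 177843714048000 · p^{18} = 177843714048000 · 1628413597910449/150094635296999121 = 397260798708725298034688000/205891132094649.
Numerically: E[X] ≈ 1.9295e+12.

E[X] = 177843714048000 · (7/9)^{18} = 397260798708725298034688000/205891132094649 ≈ 1.9295e+12.


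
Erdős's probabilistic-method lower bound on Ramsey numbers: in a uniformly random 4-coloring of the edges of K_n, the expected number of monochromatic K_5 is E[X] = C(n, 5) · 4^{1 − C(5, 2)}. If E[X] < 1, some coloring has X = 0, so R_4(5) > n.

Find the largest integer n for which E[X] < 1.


We need C(n, 5) · 4^{1 − 10} < 1, i.e. C(n, 5) < 4^{10 − 1} = 262144.
Check values of n near the boundary:
  n = 31: C(31, 5) = 169911; 169911 < 262144? YES
  n = 32: C(32, 5) = 201376; 201376 < 262144? YES
  n = 33: C(33, 5) = 237336; 237336 < 262144? YES
  n = 34: C(34, 5) = 278256; 278256 < 262144? NO
The largest n with C(n, 5) < 262144 is n = 33 (where E[X] = 29667/32768 ≈ 0.90536). Hence R_4(5) > 33, i.e. R_4(5) ≥ 34.

Largest n = 33; hence R_4(5) > 33.


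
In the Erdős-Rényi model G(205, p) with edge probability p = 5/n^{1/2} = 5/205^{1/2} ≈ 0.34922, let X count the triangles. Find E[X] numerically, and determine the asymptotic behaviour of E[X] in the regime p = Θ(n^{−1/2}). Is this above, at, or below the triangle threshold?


Number of potential triangles: C(205, 3) = 1414910.
Each occurs with probability p³ ≈ (0.34922)³ ≈ 4.2587213e-02.
By linearity: E[X] = C(205, 3)·p³ ≈ 1414910 · 4.2587213e-02 ≈ 60257.07377.
Since α = 1/2 < 1, p = c/n^{1/2} ≫ 1/n is above the triangle threshold p ~ 1/n. Asymptotically E[X] ~ (c³/6)·n^{3(1−α)} = (5³/6)·n^{1.5} → ∞; triangles are abundant w.h.p.

E[X] ≈ 60257.07377; in regime p = Θ(1/n^{1/2}) E[X] diverges (above the triangle threshold p ~ 1/n).


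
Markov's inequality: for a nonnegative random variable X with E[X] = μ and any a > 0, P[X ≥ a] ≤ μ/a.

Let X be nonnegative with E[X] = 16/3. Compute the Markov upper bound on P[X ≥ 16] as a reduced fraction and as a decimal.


μ = E[X] = 16/3, a = 16.
Markov: P[X ≥ 16] ≤ μ/a = (16/3)/16 = 1/3.
Numerically: ≈ 0.3333.
(Since a = 16 > μ = 5.3333, the bound 1/3 is < 1 and informative.)

P[X ≥ 16] ≤ 1/3 ≈ 0.3333.


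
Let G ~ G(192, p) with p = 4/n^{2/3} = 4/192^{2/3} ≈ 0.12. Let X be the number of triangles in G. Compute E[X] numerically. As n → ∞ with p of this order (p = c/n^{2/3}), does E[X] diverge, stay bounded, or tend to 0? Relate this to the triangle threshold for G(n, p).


Number of potential triangles: C(192, 3) = 1161280.
Each occurs with probability p³ ≈ (0.12)³ ≈ 1.73611e-03.
By linearity: E[X] = C(192, 3)·p³ ≈ 1161280 · 1.73611e-03 ≈ 2016.111.
Since α = 2/3 < 1, p = c/n^{2/3} ≫ 1/n is above the triangle threshold p ~ 1/n. Asymptotically E[X] ~ (c³/6)·n^{3(1−α)} = (4³/6)·n^{1} → ∞; triangles are abundant w.h.p.

E[X] ≈ 2016.111; in regime p = Θ(1/n^{2/3}) E[X] diverges (above the triangle threshold p ~ 1/n).


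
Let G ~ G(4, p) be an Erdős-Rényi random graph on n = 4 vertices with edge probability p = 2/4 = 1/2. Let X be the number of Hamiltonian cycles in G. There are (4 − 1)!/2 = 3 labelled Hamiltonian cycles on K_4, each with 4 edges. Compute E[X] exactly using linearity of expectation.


K_4 has (4 − 1)!/2 = 3 labelled Hamiltonian cycles.
For each such Hamiltonian cycle H, let X_H = 1 if all 4 edges of H are present in G. Then P[X_H = 1] = p^{4} = (1/2)^{4} = 1/16.
By linearity: E[X] = Σ_H E[X_H] = 3 · p^{4} = 3 · 1/16 = 3/16.
Numerically: E[X] ≈ 0.1875.

E[X] = 3 · (1/2)^{4} = 3/16 ≈ 0.1875.


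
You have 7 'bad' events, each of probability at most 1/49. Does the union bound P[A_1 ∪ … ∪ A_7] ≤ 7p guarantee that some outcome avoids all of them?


Union bound: P[∪_{i=1}^{7} A_i] ≤ Σ_i P[A_i] ≤ 7·p = 7·(1/49) = 1/7.
Numerically: 1/7 ≈ 0.1429.
Is 1/7 < 1? YES.
Since P[∪ A_i] ≤ 1/7 < 1, the complement has P[∩ A_i^c] ≥ 1 − 1/7 = 6/7 > 0, so some outcome avoids every A_i.

7·p = 1/7 ≈ 0.1429; existence CERTIFIED by the union bound.


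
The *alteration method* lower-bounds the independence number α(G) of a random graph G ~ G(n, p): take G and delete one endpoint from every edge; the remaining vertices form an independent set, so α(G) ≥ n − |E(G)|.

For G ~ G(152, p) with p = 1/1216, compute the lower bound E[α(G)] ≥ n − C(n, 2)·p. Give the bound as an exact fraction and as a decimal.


E[|E(G)|] = C(152, 2)·p = 11476 · (1/1216) = 151/16.
E[α(G)] ≥ n − E[|E(G)|] = 152 − 151/16 = 2281/16.
Numerically: ≈ 142.5625.
(This is only a lower bound; the true E[α(G)] may be larger.)

E[α(G)] ≥ 2281/16 ≈ 142.5625.


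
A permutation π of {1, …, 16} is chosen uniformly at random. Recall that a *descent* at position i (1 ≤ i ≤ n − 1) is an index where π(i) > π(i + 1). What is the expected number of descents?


Write X = Σ X_I over i = 1, …, 15, with X_I the indicator of one descent.
There are 15 indicators.
For each fixed i, the pair (π(i), π(i+1)) is a uniformly random ordered pair of distinct values from {1, …, 16}; by symmetry P[π(i) > π(i+1)] = 1/2.
By linearity: E[X] = 15 · (1/2) = (16 − 1) · (1/2) = 15/2 ≈ 7.5000.

E[X] = 15/2 = 7.5000.


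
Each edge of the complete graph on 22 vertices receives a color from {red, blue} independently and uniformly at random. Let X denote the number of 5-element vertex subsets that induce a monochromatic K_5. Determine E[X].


Let X = Σ_S X_S over the C(22, 5) = 26334 subsets S of size 5, where X_S = 1 if the K_5 on S is monochromatic.
For a fixed S, the K_5 on S has C(5, 2) = 10 edges. P[all 10 edges red] = (1/2)^10, and likewise for blue, so P[monochromatic] = 2·(1/2)^10 = 2^{1 − 10} = 1/512.
By linearity of expectation: E[X] = C(22, 5) · 2^{1 − 10} = 26334 · 1/512 = 13167/256.
Numerically: E[X] ≈ 51.43359.

E[X] = C(22,5)·2^(1−C(5,2)) = 13167/256 ≈ 51.43359.


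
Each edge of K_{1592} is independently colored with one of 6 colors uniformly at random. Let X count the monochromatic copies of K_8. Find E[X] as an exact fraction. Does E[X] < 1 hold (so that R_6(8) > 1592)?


E[X] = C(1592, 8) · 6^{1 − 28} = 1005480414540892933435 · 6^{−27} = 1005480414540892933435/1023490369077469249536.
As a reduced fraction: E[X] = 1005480414540892933435/1023490369077469249536 ≈ 0.982.
Is E[X] < 1? YES.
Since E[X] < 1, there exists a 6-coloring of K_{1592} with no monochromatic K_8; hence R_6(8) > 1592.

E[X] = 1005480414540892933435/1023490369077469249536 ≈ 0.982; E[X] < 1, so R_6(8) > 1592.


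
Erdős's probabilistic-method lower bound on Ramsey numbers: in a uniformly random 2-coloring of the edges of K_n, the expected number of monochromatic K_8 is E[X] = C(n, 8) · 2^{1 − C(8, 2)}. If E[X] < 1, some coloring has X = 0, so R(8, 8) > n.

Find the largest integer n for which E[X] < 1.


We need C(n, 8) · 2^{1 − 28} < 1, i.e. C(n, 8) < 2^{28 − 1} = 134217728.
Check values of n near the boundary:
  n = 41: C(41, 8) = 95548245; 95548245 < 134217728? YES
  n = 42: C(42, 8) = 118030185; 118030185 < 134217728? YES
  n = 43: C(43, 8) = 145008513; 145008513 < 134217728? NO
  n = 44: C(44, 8) = 177232627; 177232627 < 134217728? NO
The largest n with C(n, 8) < 134217728 is n = 42 (where E[X] = 118030185/134217728 ≈ 0.879393). Hence R(8, 8) > 42, i.e. R(8, 8) ≥ 43.

Largest n = 42; hence R(8, 8) > 42.


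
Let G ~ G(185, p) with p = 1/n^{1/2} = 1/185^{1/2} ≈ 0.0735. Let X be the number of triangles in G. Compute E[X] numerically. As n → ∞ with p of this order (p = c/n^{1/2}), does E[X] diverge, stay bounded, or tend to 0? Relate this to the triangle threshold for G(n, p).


Number of potential triangles: C(185, 3) = 1038220.
Each occurs with probability p³ ≈ (0.0735)³ ≈ 3.97413e-04.
By linearity: E[X] = C(185, 3)·p³ ≈ 1038220 · 3.97413e-04 ≈ 412.602.
Since α = 1/2 < 1, p = c/n^{1/2} ≫ 1/n is above the triangle threshold p ~ 1/n. Asymptotically E[X] ~ (c³/6)·n^{3(1−α)} = (1³/6)·n^{1.5} → ∞; triangles are abundant w.h.p.

E[X] ≈ 412.602; in regime p = Θ(1/n^{1/2}) E[X] diverges (above the triangle threshold p ~ 1/n).


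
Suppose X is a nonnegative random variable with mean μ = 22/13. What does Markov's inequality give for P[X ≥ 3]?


μ = E[X] = 22/13, a = 3.
Markov: P[X ≥ 3] ≤ μ/a = (22/13)/3 = 22/39.
Numerically: ≈ 0.564.
(Since a = 3 > μ = 1.692, the bound 22/39 is < 1 and informative.)

P[X ≥ 3] ≤ 22/39 ≈ 0.564.


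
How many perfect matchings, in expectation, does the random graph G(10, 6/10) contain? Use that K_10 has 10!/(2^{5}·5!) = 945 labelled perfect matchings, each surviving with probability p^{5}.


K_10 has 10!/(2^{5}·5!) = 945 labelled perfect matchings.
For each such perfect matching H, let X_H = 1 if all 5 edges of H are present in G. Then P[X_H = 1] = p^{5} = (3/5)^{5} = 243/3125.
By linearity: E[X] = Σ_H E[X_H] = 945 · p^{5} = 945 · 243/3125 = 45927/625.
Numerically: E[X] ≈ 73.48.

E[X] = 945 · (3/5)^{5} = 45927/625 ≈ 73.48.


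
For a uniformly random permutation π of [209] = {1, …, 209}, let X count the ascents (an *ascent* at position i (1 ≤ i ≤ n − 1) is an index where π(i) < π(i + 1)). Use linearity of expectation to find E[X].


Write X = Σ X_I over i = 1, …, 208, with X_I the indicator of one ascent.
There are 208 indicators.
For each fixed i, the pair (π(i), π(i+1)) is a uniformly random ordered pair of distinct values from {1, …, 209}; by symmetry P[π(i) < π(i+1)] = 1/2.
By linearity: E[X] = 208 · (1/2) = (209 − 1) · (1/2) = 104 ≈ 104.00000.

E[X] = 104 = 104.00000.


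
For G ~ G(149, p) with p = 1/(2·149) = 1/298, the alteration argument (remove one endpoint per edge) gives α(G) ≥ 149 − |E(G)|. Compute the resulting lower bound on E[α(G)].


E[|E(G)|] = C(149, 2)·p = 11026 · (1/298) = 37.
E[α(G)] ≥ n − E[|E(G)|] = 149 − 37 = 112.
Numerically: ≈ 112.0000.
(This is only a lower bound; the true E[α(G)] may be larger.)

E[α(G)] ≥ 112 ≈ 112.0000.


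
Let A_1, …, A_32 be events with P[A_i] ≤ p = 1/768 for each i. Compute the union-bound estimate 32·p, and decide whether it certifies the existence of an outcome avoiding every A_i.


Union bound: P[∪_{i=1}^{32} A_i] ≤ Σ_i P[A_i] ≤ 32·p = 32·(1/768) = 1/24.
Numerically: 1/24 ≈ 0.041667.
Is 1/24 < 1? YES.
Since P[∪ A_i] ≤ 1/24 < 1, the complement has P[∩ A_i^c] ≥ 1 − 1/24 = 23/24 > 0, so some outcome avoids every A_i.

32·p = 1/24 ≈ 0.041667; existence CERTIFIED by the union bound.


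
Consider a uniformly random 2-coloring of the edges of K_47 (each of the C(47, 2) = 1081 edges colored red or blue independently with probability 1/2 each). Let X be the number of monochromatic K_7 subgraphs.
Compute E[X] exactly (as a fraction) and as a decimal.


Let X = Σ_S X_S over the C(47, 7) = 62891499 subsets S of size 7, where X_S = 1 if the K_7 on S is monochromatic.
For a fixed S, the K_7 on S has C(7, 2) = 21 edges. P[all 21 edges red] = (1/2)^21, and likewise for blue, so P[monochromatic] = 2·(1/2)^21 = 2^{1 − 21} = 1/1048576.
By linearity of expectation: E[X] = C(47, 7) · 2^{1 − 21} = 62891499 · 1/1048576 = 62891499/1048576.
Numerically: E[X] ≈ 59.97801.

E[X] = C(47,7)·2^(1−C(7,2)) = 62891499/1048576 ≈ 59.97801.


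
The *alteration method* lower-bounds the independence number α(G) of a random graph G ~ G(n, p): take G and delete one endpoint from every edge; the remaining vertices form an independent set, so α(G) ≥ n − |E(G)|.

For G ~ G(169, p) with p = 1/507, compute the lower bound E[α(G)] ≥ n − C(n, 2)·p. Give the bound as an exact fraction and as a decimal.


E[|E(G)|] = C(169, 2)·p = 14196 · (1/507) = 28.
E[α(G)] ≥ n − E[|E(G)|] = 169 − 28 = 141.
Numerically: ≈ 141.000000.
(This is only a lower bound; the true E[α(G)] may be larger.)

E[α(G)] ≥ 141 ≈ 141.000000.


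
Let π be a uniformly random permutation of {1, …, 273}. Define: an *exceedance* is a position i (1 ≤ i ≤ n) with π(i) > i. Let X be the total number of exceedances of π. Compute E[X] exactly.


Write X = Σ_{i=1}^{273} X_i, where X_i = 1_{π(i) > i}.
For each fixed i, π(i) is uniform over {1, …, 273} (marginal of a uniform permutation), so P[π(i) > i] = (n − i)/n. Summing: Σ_{i=1}^{273} (n − i)/n = (0 + 1 + … + 272)/273 = 273(273 − 1)/(2·273) = (273 − 1)/2.
Hence E[X] = Σ_{i=1}^{273} (273 − i)/273 = 136 ≈ 136.00000.

E[X] = 136 = 136.00000.


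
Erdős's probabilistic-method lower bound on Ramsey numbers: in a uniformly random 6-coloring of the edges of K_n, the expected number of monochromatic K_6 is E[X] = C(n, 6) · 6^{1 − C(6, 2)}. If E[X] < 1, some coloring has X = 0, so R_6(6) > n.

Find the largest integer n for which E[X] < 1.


We need C(n, 6) · 6^{1 − 15} < 1, i.e. C(n, 6) < 6^{15 − 1} = 78364164096.
Check values of n near the boundary:
  n = 193: C(193, 6) = 66364016544; 66364016544 < 78364164096? YES
  n = 194: C(194, 6) = 68482017072; 68482017072 < 78364164096? YES
  n = 195: C(195, 6) = 70656049360; 70656049360 < 78364164096? YES
  n = 196: C(196, 6) = 72887293024; 72887293024 < 78364164096? YES
  n = 197: C(197, 6) = 75176946208; 75176946208 < 78364164096? YES
  n = 198: C(198, 6) = 77526225777; 77526225777 < 78364164096? YES
  n = 199: C(199, 6) = 79936367511; 79936367511 < 78364164096? NO
  n = 200: C(200, 6) = 82408626300; 82408626300 < 78364164096? NO
The largest n with C(n, 6) < 78364164096 is n = 198 (where E[X] = 25842075259/26121388032 ≈ 0.989307). Hence R_6(6) > 198, i.e. R_6(6) ≥ 199.

Largest n = 198; hence R_6(6) > 198.


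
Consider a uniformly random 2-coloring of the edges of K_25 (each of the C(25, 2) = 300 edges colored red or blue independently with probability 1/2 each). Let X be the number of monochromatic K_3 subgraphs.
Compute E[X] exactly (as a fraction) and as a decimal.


Let X = Σ_S X_S over the C(25, 3) = 2300 subsets S of size 3, where X_S = 1 if the K_3 on S is monochromatic.
For a fixed S, the K_3 on S has C(3, 2) = 3 edges. P[all 3 edges red] = (1/2)^3, and likewise for blue, so P[monochromatic] = 2·(1/2)^3 = 2^{1 − 3} = 1/4.
By linearity of expectation: E[X] = C(25, 3) · 2^{1 − 3} = 2300 · 1/4 = 575.
Numerically: E[X] ≈ 575.000.

E[X] = C(25,3)·2^(1−C(3,2)) = 575 ≈ 575.000.


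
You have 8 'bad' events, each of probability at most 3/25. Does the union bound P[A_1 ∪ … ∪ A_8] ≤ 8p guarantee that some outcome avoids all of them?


Union bound: P[∪_{i=1}^{8} A_i] ≤ Σ_i P[A_i] ≤ 8·p = 8·(3/25) = 24/25.
Numerically: 24/25 ≈ 0.960.
Is 24/25 < 1? YES.
Since P[∪ A_i] ≤ 24/25 < 1, the complement has P[∩ A_i^c] ≥ 1 − 24/25 = 1/25 > 0, so some outcome avoids every A_i.

8·p = 24/25 ≈ 0.960; existence CERTIFIED by the union bound.


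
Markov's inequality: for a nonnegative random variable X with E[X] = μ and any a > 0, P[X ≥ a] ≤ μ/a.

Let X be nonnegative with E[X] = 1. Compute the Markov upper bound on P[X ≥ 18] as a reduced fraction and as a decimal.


μ = E[X] = 1, a = 18.
Markov: P[X ≥ 18] ≤ μ/a = (1)/18 = 1/18.
Numerically: ≈ 0.055556.
(Since a = 18 > μ = 1.000000, the bound 1/18 is < 1 and informative.)

P[X ≥ 18] ≤ 1/18 ≈ 0.055556.


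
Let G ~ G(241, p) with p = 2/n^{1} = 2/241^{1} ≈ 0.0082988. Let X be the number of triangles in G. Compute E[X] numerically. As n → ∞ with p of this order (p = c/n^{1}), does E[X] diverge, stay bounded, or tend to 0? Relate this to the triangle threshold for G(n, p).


Number of potential triangles: C(241, 3) = 2303960.
Each occurs with probability p³ ≈ (0.0082988)³ ≈ 5.7152977e-07.
By linearity: E[X] = C(241, 3)·p³ ≈ 2303960 · 5.7152977e-07 ≈ 1.31678.
Here α = 1, so p = 2/n is exactly at the triangle threshold p ~ 1/n. Asymptotically E[X] → c³/6 = 2³/6 = 4/3 ≈ 1.33333, a bounded constant. In this regime the triangle count is asymptotically Poisson(c³/6).

E[X] ≈ 1.31678; in regime p = Θ(1/n^{1}) E[X] stays bounded (at the triangle threshold p ~ 1/n).


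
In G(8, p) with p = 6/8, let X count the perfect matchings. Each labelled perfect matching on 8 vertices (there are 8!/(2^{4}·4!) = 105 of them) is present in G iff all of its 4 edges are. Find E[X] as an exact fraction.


K_8 has 8!/(2^{4}·4!) = 105 labelled perfect matchings.
For each such perfect matching H, let X_H = 1 if all 4 edges of H are present in G. Then P[X_H = 1] = p^{4} = (3/4)^{4} = 81/256.
By linearity of expectation: E[X] = Σ_H E[X_H] = 105 · p^{4} = 105 · 81/256 = 8505/256.
Numerically: E[X] ≈ 33.22.

E[X] = 105 · (3/4)^{4} = 8505/256 ≈ 33.22.


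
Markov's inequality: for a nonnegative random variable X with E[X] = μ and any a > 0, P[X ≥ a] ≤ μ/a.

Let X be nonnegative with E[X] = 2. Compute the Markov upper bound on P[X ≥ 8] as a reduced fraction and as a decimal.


μ = E[X] = 2, a = 8.
Markov: P[X ≥ 8] ≤ μ/a = (2)/8 = 1/4.
Numerically: ≈ 0.250000.
(Since a = 8 > μ = 2.000000, the bound 1/4 is < 1 and informative.)

P[X ≥ 8] ≤ 1/4 ≈ 0.250000.


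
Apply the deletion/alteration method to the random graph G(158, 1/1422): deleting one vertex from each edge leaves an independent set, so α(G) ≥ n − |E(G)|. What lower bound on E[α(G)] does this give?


E[|E(G)|] = C(158, 2)·p = 12403 · (1/1422) = 157/18.
E[α(G)] ≥ n − E[|E(G)|] = 158 − 157/18 = 2687/18.
Numerically: ≈ 149.27778.
(This is only a lower bound; the true E[α(G)] may be larger.)

E[α(G)] ≥ 2687/18 ≈ 149.27778.


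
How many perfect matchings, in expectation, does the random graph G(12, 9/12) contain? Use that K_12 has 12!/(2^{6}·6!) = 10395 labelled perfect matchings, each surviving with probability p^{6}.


K_12 has 12!/(2^{6}·6!) = 10395 labelled perfect matchings.
For each such perfect matching H, let X_H = 1 if all 6 edges of H are present in G. Then P[X_H = 1] = p^{6} = (3/4)^{6} = 729/4096.
By linearity: E[X] = Σ_H E[X_H] = 10395 · p^{6} = 10395 · 729/4096 = 7577955/4096.
Numerically: E[X] ≈ 1850.09.

E[X] = 10395 · (3/4)^{6} = 7577955/4096 ≈ 1850.09.


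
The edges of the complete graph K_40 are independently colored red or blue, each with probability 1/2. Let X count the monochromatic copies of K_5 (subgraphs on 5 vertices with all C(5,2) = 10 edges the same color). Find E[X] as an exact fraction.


Let X = Σ_S X_S over the C(40, 5) = 658008 subsets S of size 5, where X_S = 1 if the K_5 on S is monochromatic.
For a fixed S, the K_5 on S has C(5, 2) = 10 edges. P[all 10 edges red] = (1/2)^10, and likewise for blue, so P[monochromatic] = 2·(1/2)^10 = 2^{1 − 10} = 1/512.
By linearity: E[X] = C(40, 5) · 2^{1 − 10} = 658008 · 1/512 = 82251/64.
Numerically: E[X] ≈ 1285.171875.

E[X] = C(40,5)·2^(1−C(5,2)) = 82251/64 ≈ 1285.171875.


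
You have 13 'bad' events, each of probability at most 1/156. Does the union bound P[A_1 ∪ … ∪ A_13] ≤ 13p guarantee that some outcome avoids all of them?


Union bound: P[∪_{i=1}^{13} A_i] ≤ Σ_i P[A_i] ≤ 13·p = 13·(1/156) = 1/12.
Numerically: 1/12 ≈ 0.083.
Is 1/12 < 1? YES.
Since P[∪ A_i] ≤ 1/12 < 1, the complement has P[∩ A_i^c] ≥ 1 − 1/12 = 11/12 > 0, so some outcome avoids every A_i.

13·p = 1/12 ≈ 0.083; existence CERTIFIED by the union bound.


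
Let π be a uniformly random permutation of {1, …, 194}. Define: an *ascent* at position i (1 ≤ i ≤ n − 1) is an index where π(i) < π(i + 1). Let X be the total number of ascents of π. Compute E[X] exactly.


Write X = Σ X_I over i = 1, …, 193, with X_I the indicator of one ascent.
There are 193 indicators.
For each fixed i, the pair (π(i), π(i+1)) is a uniformly random ordered pair of distinct values from {1, …, 194}; by symmetry P[π(i) < π(i+1)] = 1/2.
By linearity: E[X] = 193 · (1/2) = (194 − 1) · (1/2) = 193/2 ≈ 96.500.

E[X] = 193/2 = 96.500.


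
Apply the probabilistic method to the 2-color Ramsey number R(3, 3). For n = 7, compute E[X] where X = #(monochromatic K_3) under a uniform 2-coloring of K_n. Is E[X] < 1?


E[X] = C(7, 3) · 2^{1 − 3} = 35 · 2^{−2} = 35/4.
As a reduced fraction: E[X] = 35/4 ≈ 8.750.
Is E[X] < 1? NO.
Since E[X] ≥ 1, the first-moment bound is inconclusive at n = 7; it does NOT by itself certify R(3, 3) > 7.

E[X] = 35/4 ≈ 8.750; E[X] ≥ 1; first-moment method inconclusive here.


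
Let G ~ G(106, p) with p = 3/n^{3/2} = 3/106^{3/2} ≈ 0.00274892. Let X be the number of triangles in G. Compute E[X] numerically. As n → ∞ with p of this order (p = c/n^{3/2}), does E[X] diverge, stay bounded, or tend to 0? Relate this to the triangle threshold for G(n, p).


Number of potential triangles: C(106, 3) = 192920.
Each occurs with probability p³ ≈ (0.00274892)³ ≈ 2.07724332e-08.
By linearity: E[X] = C(106, 3)·p³ ≈ 192920 · 2.07724332e-08 ≈ 0.004007.
Since α = 3/2 > 1, p = c/n^{3/2} = o(1/n) is below the triangle threshold p ~ 1/n. Asymptotically E[X] ~ (c³/6)·n^{3(1−α)} = (3³/6)·n^{-1.5} → 0, so by Markov's inequality G has no triangles w.h.p.

E[X] ≈ 0.004007; in regime p = Θ(1/n^{3/2}) E[X] tends to 0 (below the triangle threshold p ~ 1/n).


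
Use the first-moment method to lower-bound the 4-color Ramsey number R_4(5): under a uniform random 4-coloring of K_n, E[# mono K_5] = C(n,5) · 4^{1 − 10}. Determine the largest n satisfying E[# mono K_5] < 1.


We need C(n, 5) · 4^{1 − 10} < 1, i.e. C(n, 5) < 4^{10 − 1} = 262144.
Check values of n near the boundary:
  n = 30: C(30, 5) = 142506; 142506 < 262144? YES
  n = 31: C(31, 5) = 169911; 169911 < 262144? YES
  n = 32: C(32, 5) = 201376; 201376 < 262144? YES
  n = 33: C(33, 5) = 237336; 237336 < 262144? YES
  n = 34: C(34, 5) = 278256; 278256 < 262144? NO
  n = 35: C(35, 5) = 324632; 324632 < 262144? NO
  n = 36: C(36, 5) = 376992; 376992 < 262144? NO
The largest n with C(n, 5) < 262144 is n = 33 (where E[X] = 29667/32768 ≈ 0.905365). Hence R_4(5) > 33, i.e. R_4(5) ≥ 34.

Largest n = 33; hence R_4(5) > 33.


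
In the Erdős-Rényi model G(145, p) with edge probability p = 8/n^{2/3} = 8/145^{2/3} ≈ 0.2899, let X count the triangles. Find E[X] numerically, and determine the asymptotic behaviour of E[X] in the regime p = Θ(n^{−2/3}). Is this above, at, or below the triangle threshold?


Number of potential triangles: C(145, 3) = 497640.
Each occurs with probability p³ ≈ (0.2899)³ ≈ 2.435196e-02.
By linearity: E[X] = C(145, 3)·p³ ≈ 497640 · 2.435196e-02 ≈ 12118.5103.
Since α = 2/3 < 1, p = c/n^{2/3} ≫ 1/n is above the triangle threshold p ~ 1/n. Asymptotically E[X] ~ (c³/6)·n^{3(1−α)} = (8³/6)·n^{1} → ∞; triangles are abundant w.h.p.

E[X] ≈ 12118.5103; in regime p = Θ(1/n^{2/3}) E[X] diverges (above the triangle threshold p ~ 1/n).


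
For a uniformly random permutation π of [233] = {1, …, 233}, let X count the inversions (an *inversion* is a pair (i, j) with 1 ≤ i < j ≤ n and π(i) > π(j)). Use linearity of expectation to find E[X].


Write X = Σ X_I over the C(233, 2) = 27028 pairs i < j, with X_I the indicator of one inversion.
There are 27028 indicators.
For each fixed pair i < j, the values π(i) and π(j) are two distinct elements of {1, …, 233} in uniformly random order; by symmetry P[π(i) > π(j)] = 1/2.
By linearity: E[X] = 27028 · (1/2) = C(233, 2) · (1/2) = 27028/2 = 13514 ≈ 13514.000000.

E[X] = 13514 = 13514.000000.


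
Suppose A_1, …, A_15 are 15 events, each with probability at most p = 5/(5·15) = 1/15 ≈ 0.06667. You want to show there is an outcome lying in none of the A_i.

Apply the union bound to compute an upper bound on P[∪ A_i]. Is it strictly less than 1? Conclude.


Union bound: P[∪_{i=1}^{15} A_i] ≤ Σ_i P[A_i] ≤ 15·p = 15·(1/15) = 1.
Numerically: 1 ≈ 1.00000.
Is 1 < 1? NO.
Since the bound 1 is ≥ 1, the union bound is uninformative here; it does NOT by itself certify existence.

15·p = 1 ≈ 1.00000; existence NOT certified by the union bound.


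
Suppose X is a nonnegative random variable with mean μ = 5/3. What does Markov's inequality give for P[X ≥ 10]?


μ = E[X] = 5/3, a = 10.
Markov: P[X ≥ 10] ≤ μ/a = (5/3)/10 = 1/6.
Numerically: ≈ 0.166667.
(Since a = 10 > μ = 1.666667, the bound 1/6 is < 1 and informative.)

P[X ≥ 10] ≤ 1/6 ≈ 0.166667.


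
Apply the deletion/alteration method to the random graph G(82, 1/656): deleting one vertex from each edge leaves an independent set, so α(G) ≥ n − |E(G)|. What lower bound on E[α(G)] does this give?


E[|E(G)|] = C(82, 2)·p = 3321 · (1/656) = 81/16.
E[α(G)] ≥ n − E[|E(G)|] = 82 − 81/16 = 1231/16.
Numerically: ≈ 76.938.
(This is only a lower bound; the true E[α(G)] may be larger.)

E[α(G)] ≥ 1231/16 ≈ 76.938.


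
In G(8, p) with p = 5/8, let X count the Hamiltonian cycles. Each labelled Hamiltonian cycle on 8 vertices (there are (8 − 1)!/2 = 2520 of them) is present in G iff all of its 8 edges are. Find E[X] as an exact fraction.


K_8 has (8 − 1)!/2 = 2520 labelled Hamiltonian cycles.
For each such Hamiltonian cycle H, let X_H = 1 if all 8 edges of H are present in G. Then P[X_H = 1] = p^{8} = (5/8)^{8} = 390625/16777216.
By linearity of expectation: E[X] = Σ_H E[X_H] = 2520 · p^{8} = 2520 · 390625/16777216 = 123046875/2097152.
Numerically: E[X] ≈ 58.7.

E[X] = 2520 · (5/8)^{8} = 123046875/2097152 ≈ 58.7.


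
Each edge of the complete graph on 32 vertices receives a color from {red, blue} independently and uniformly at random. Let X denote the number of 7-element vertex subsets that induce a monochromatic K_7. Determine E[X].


Let X = Σ_S X_S over the C(32, 7) = 3365856 subsets S of size 7, where X_S = 1 if the K_7 on S is monochromatic.
For a fixed S, the K_7 on S has C(7, 2) = 21 edges. P[all 21 edges red] = (1/2)^21, and likewise for blue, so P[monochromatic] = 2·(1/2)^21 = 2^{1 − 21} = 1/1048576.
By linearity: E[X] = C(32, 7) · 2^{1 − 21} = 3365856 · 1/1048576 = 105183/32768.
Numerically: E[X] ≈ 3.20993.

E[X] = C(32,7)·2^(1−C(7,2)) = 105183/32768 ≈ 3.20993.


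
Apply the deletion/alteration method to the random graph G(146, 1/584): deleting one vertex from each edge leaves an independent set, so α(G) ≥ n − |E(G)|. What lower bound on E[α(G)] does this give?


E[|E(G)|] = C(146, 2)·p = 10585 · (1/584) = 145/8.
E[α(G)] ≥ n − E[|E(G)|] = 146 − 145/8 = 1023/8.
Numerically: ≈ 127.87500.
(This is only a lower bound; the true E[α(G)] may be larger.)

E[α(G)] ≥ 1023/8 ≈ 127.87500.


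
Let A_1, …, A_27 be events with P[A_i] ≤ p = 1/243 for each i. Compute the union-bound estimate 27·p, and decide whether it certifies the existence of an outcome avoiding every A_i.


Union bound: P[∪_{i=1}^{27} A_i] ≤ Σ_i P[A_i] ≤ 27·p = 27·(1/243) = 1/9.
Numerically: 1/9 ≈ 0.1111111.
Is 1/9 < 1? YES.
Since P[∪ A_i] ≤ 1/9 < 1, the complement has P[∩ A_i^c] ≥ 1 − 1/9 = 8/9 > 0, so some outcome avoids every A_i.

27·p = 1/9 ≈ 0.1111111; existence CERTIFIED by the union bound.


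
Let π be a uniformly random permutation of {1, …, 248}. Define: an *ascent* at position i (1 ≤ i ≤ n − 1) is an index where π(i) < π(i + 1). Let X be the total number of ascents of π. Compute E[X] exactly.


Write X = Σ X_I over i = 1, …, 247, with X_I the indicator of one ascent.
There are 247 indicators.
For each fixed i, the pair (π(i), π(i+1)) is a uniformly random ordered pair of distinct values from {1, …, 248}; by symmetry P[π(i) < π(i+1)] = 1/2.
By linearity: E[X] = 247 · (1/2) = (248 − 1) · (1/2) = 247/2 ≈ 123.500.

E[X] = 247/2 = 123.500.


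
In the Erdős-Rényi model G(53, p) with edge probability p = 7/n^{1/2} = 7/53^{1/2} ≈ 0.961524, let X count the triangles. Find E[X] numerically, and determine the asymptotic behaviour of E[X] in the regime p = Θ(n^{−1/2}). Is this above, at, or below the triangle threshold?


Number of potential triangles: C(53, 3) = 23426.
Each occurs with probability p³ ≈ (0.961524)³ ≈ 8.88956103e-01.
By linearity: E[X] = C(53, 3)·p³ ≈ 23426 · 8.88956103e-01 ≈ 20824.685658.
Since α = 1/2 < 1, p = c/n^{1/2} ≫ 1/n is above the triangle threshold p ~ 1/n. Asymptotically E[X] ~ (c³/6)·n^{3(1−α)} = (7³/6)·n^{1.5} → ∞; triangles are abundant w.h.p.

E[X] ≈ 20824.685658; in regime p = Θ(1/n^{1/2}) E[X] diverges (above the triangle threshold p ~ 1/n).


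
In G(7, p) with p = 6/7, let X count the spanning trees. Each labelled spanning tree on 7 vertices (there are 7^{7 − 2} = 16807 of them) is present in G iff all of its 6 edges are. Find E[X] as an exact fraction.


K_7 has 7^{7 − 2} = 16807 labelled spanning trees.
For each such spanning tree H, let X_H = 1 if all 6 edges of H are present in G. Then P[X_H = 1] = p^{6} = (6/7)^{6} = 46656/117649.
Summing the indicators: E[X] = Σ_H E[X_H] = 16807 · p^{6} = 16807 · 46656/117649 = 46656/7.
Numerically: E[X] ≈ 6665.1.

E[X] = 16807 · (6/7)^{6} = 46656/7 ≈ 6665.1.


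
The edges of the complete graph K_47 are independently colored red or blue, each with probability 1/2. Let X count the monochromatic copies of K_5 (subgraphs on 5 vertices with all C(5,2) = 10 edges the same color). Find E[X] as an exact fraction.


Let X = Σ_S X_S over the C(47, 5) = 1533939 subsets S of size 5, where X_S = 1 if the K_5 on S is monochromatic.
For a fixed S, the K_5 on S has C(5, 2) = 10 edges. P[all 10 edges red] = (1/2)^10, and likewise for blue, so P[monochromatic] = 2·(1/2)^10 = 2^{1 − 10} = 1/512.
By linearity: E[X] = C(47, 5) · 2^{1 − 10} = 1533939 · 1/512 = 1533939/512.
Numerically: E[X] ≈ 2995.97461.

E[X] = C(47,5)·2^(1−C(5,2)) = 1533939/512 ≈ 2995.97461.


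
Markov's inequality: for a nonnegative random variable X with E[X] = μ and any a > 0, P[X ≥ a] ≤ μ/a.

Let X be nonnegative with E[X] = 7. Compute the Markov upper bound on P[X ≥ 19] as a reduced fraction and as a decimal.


μ = E[X] = 7, a = 19.
Markov: P[X ≥ 19] ≤ μ/a = (7)/19 = 7/19.
Numerically: ≈ 0.36842.
(Since a = 19 > μ = 7.00000, the bound 7/19 is < 1 and informative.)

P[X ≥ 19] ≤ 7/19 ≈ 0.36842.


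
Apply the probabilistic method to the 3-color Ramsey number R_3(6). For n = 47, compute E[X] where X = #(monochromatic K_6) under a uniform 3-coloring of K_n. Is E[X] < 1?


E[X] = C(47, 6) · 3^{1 − 15} = 10737573 · 3^{−14} = 10737573/4782969.
As a reduced fraction: E[X] = 3579191/1594323 ≈ 2.2450.
Is E[X] < 1? NO.
Since E[X] ≥ 1, the first-moment bound is inconclusive at n = 47; it does NOT by itself certify R_3(6) > 47.

E[X] = 3579191/1594323 ≈ 2.2450; E[X] ≥ 1; first-moment method inconclusive here.


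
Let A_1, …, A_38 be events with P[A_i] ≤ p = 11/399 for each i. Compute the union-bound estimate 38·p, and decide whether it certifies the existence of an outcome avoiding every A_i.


Union bound: P[∪_{i=1}^{38} A_i] ≤ Σ_i P[A_i] ≤ 38·p = 38·(11/399) = 22/21.
Numerically: 22/21 ≈ 1.04762.
Is 22/21 < 1? NO.
Since the bound 22/21 is ≥ 1, the union bound is uninformative here; it does NOT by itself certify existence.

38·p = 22/21 ≈ 1.04762; existence NOT certified by the union bound.


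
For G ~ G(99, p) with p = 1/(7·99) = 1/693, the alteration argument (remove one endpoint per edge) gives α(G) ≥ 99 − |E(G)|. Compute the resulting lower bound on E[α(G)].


E[|E(G)|] = C(99, 2)·p = 4851 · (1/693) = 7.
E[α(G)] ≥ n − E[|E(G)|] = 99 − 7 = 92.
Numerically: ≈ 92.00000.
(This is only a lower bound; the true E[α(G)] may be larger.)

E[α(G)] ≥ 92 ≈ 92.00000.


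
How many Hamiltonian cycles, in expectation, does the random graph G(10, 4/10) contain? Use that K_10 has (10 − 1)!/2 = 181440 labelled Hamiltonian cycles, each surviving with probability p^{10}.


K_10 has (10 − 1)!/2 = 181440 labelled Hamiltonian cycles.
For each such Hamiltonian cycle H, let X_H = 1 if all 10 edges of H are present in G. Then P[X_H = 1] = p^{10} = (2/5)^{10} = 1024/9765625.
By linearity: E[X] = Σ_H E[X_H] = 181440 · p^{10} = 181440 · 1024/9765625 = 37158912/1953125.
Numerically: E[X] ≈ 19.0254.

E[X] = 181440 · (2/5)^{10} = 37158912/1953125 ≈ 19.0254.


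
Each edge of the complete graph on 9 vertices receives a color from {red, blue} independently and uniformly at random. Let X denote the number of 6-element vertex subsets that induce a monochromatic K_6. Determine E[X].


Let X = Σ_S X_S over the C(9, 6) = 84 subsets S of size 6, where X_S = 1 if the K_6 on S is monochromatic.
For a fixed S, the K_6 on S has C(6, 2) = 15 edges. P[all 15 edges red] = (1/2)^15, and likewise for blue, so P[monochromatic] = 2·(1/2)^15 = 2^{1 − 15} = 1/16384.
By linearity: E[X] = C(9, 6) · 2^{1 − 15} = 84 · 1/16384 = 21/4096.
Numerically: E[X] ≈ 0.00513.

E[X] = C(9,6)·2^(1−C(6,2)) = 21/4096 ≈ 0.00513.


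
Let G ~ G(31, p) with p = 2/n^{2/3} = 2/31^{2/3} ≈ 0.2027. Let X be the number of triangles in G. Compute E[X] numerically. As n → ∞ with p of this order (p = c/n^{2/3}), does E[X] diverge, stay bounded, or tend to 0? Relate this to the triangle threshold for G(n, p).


Number of potential triangles: C(31, 3) = 4495.
Each occurs with probability p³ ≈ (0.2027)³ ≈ 8.324662e-03.
By linearity: E[X] = C(31, 3)·p³ ≈ 4495 · 8.324662e-03 ≈ 37.4194.
Since α = 2/3 < 1, p = c/n^{2/3} ≫ 1/n is above the triangle threshold p ~ 1/n. Asymptotically E[X] ~ (c³/6)·n^{3(1−α)} = (2³/6)·n^{1} → ∞; triangles are abundant w.h.p.

E[X] ≈ 37.4194; in regime p = Θ(1/n^{2/3}) E[X] diverges (above the triangle threshold p ~ 1/n).


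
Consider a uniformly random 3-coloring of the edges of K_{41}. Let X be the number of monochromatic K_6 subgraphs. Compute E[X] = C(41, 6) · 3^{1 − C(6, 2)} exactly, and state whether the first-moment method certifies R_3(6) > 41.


E[X] = C(41, 6) · 3^{1 − 15} = 4496388 · 3^{−14} = 4496388/4782969.
As a reduced fraction: E[X] = 1498796/1594323 ≈ 0.940.
Is E[X] < 1? YES.
Since E[X] < 1, there exists a 3-coloring of K_{41} with no monochromatic K_6; hence R_3(6) > 41.

E[X] = 1498796/1594323 ≈ 0.940; E[X] < 1, so R_3(6) > 41.


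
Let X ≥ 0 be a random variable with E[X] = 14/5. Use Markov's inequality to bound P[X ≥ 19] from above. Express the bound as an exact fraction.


μ = E[X] = 14/5, a = 19.
Markov: P[X ≥ 19] ≤ μ/a = (14/5)/19 = 14/95.
Numerically: ≈ 0.147368.
(Since a = 19 > μ = 2.800000, the bound 14/95 is < 1 and informative.)

P[X ≥ 19] ≤ 14/95 ≈ 0.147368.


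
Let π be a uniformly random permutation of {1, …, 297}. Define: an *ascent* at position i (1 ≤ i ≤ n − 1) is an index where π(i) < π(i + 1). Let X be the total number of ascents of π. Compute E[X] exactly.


Write X = Σ X_I over i = 1, …, 296, with X_I the indicator of one ascent.
There are 296 indicators.
For each fixed i, the pair (π(i), π(i+1)) is a uniformly random ordered pair of distinct values from {1, …, 297}; by symmetry P[π(i) < π(i+1)] = 1/2.
By linearity: E[X] = 296 · (1/2) = (297 − 1) · (1/2) = 148 ≈ 148.0000.

E[X] = 148 = 148.0000.
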